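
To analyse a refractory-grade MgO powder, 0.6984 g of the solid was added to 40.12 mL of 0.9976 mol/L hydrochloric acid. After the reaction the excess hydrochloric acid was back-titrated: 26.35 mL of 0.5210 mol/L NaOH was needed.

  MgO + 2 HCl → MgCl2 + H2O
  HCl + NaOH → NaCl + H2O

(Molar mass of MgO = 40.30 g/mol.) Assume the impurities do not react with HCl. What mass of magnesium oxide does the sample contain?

n(HCl) added = 0.04012 × 0.9976 = 0.04002 mol
n(NaOH) used in back-titration = 0.02635 × 0.5210 = 0.01373 mol
n(HCl) left over = 0.01373 mol (1:1 ratio)
n(HCl) consumed by analyte = 0.04002 − 0.01373 = 0.02630 mol
From the 1:2 ratio, n(MgO) = 1/2 × 0.02630 = 0.01315 mol
mass of MgO = 0.01315 × 40.30 = 0.5299 g

0.5299 g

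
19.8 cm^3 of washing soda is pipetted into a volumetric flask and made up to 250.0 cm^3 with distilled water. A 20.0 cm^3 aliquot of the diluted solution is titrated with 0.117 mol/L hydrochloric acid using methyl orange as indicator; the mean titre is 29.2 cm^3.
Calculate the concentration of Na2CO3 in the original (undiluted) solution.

Na2CO3 + 2 HCl → 2 NaCl + H2O + CO2
n(HCl) = 0.0292 × 0.117 = 3.42 × 10^-3 mol
From the 1:2 ratio, n(Na2CO3) in the aliquot = 1/2 × 3.42 × 10^-3 = 1.71 × 10^-3 mol
[Na2CO3]_dilute = 1.71 × 10^-3 / 0.0200 = 0.0854 mol/L
Dilution factor = 250.0 / 19.8 = 12.63
[Na2CO3]_stock = 0.0854 × 12.63 = 1.08 mol/L

1.08 mol/L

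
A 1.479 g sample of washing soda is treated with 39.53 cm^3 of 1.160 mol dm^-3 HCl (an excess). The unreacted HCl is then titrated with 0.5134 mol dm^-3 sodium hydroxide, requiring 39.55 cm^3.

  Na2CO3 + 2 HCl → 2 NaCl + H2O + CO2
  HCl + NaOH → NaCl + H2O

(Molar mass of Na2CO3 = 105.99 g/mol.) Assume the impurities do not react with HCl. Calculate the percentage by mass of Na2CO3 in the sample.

n(HCl) added = 0.03953 × 1.160 = 0.04585 mol
n(NaOH) used in back-titration = 0.03955 × 0.5134 = 0.02030 mol
n(HCl) left over = 0.02030 mol (1:1 ratio)
n(HCl) consumed by analyte = 0.04585 − 0.02030 = 0.02555 mol
From the 1:2 ratio, n(Na2CO3) = 1/2 × 0.02555 = 0.01277 mol
mass of Na2CO3 = 0.01277 × 105.99 = 1.354 g
% Na2CO3 = 1.354 / 1.479 × 100 = 91.55 %

91.55 %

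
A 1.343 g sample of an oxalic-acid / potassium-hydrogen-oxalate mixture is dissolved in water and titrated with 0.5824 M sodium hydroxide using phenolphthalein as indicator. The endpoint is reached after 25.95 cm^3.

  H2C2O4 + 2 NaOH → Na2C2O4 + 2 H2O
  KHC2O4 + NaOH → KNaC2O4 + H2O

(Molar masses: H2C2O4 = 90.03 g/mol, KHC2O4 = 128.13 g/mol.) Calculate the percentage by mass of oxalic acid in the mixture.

n(NaOH) = 0.02595 × 0.5824 = 0.01511 mol
Let x = n(H2C2O4), y = n(KHC2O4).
Titrant: 2x + 1y = 0.01511;  mass: 90.03x + 128.13y = 1.343
Solving, x = 3.570 × 10^-3 mol, y = 7.973 × 10^-3 mol
mass of H2C2O4 = 3.570 × 10^-3 × 90.03 = 0.3214 g
% H2C2O4 = 0.3214 / 1.343 × 100 = 23.93 %

23.93 %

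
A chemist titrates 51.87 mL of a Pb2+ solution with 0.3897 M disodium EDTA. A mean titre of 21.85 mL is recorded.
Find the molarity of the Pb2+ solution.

0.1642 M

Pb^2+ + EDTA^4- → [Pb(EDTA)]^2-
n(EDTA) = 0.02185 L × 0.3897 mol/L = 8.515 × 10^-3 mol
n(Pb2+) = 8.515 × 10^-3 mol (1:1 mole ratio)
[Pb2+] = 8.515 × 10^-3 mol / 0.05187 L = 0.1642 mol/L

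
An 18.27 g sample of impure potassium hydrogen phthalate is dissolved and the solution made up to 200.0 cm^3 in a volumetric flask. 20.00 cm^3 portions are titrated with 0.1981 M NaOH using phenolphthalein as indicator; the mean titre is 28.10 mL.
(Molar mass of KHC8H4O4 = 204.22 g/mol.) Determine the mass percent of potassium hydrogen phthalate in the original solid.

KHC8H4O4 + NaOH → KNaC8H4O4 + H2O
n(NaOH) per titration = 0.02810 × 0.1981 = 5.567 × 10^-3 mol
n(KHC8H4O4) in each aliquot = 5.567 × 10^-3 mol (1:1 ratio)
n(KHC8H4O4) in the whole flask = 5.567 × 10^-3 × 200.0/20.00 = 0.05567 mol
mass of KHC8H4O4 = 0.05567 × 204.22 = 11.37 g
% KHC8H4O4 = 11.37 / 18.27 × 100 = 62.22 %

62.22 %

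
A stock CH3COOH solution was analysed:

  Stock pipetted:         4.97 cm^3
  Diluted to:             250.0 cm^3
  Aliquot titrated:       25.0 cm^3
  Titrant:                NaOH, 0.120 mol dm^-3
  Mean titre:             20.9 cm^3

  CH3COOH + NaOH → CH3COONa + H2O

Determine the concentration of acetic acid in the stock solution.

n(NaOH) = 0.0209 × 0.120 = 2.51 × 10^-3 mol
n(CH3COOH) in the aliquot = 2.51 × 10^-3 mol (1:1 ratio)
[CH3COOH]_dilute = 2.51 × 10^-3 / 0.0250 = 0.100 mol/L
Dilution factor = 250.0 / 4.97 = 50.30
[CH3COOH]_stock = 0.100 × 50.30 = 5.05 mol/L

5.05 mol/L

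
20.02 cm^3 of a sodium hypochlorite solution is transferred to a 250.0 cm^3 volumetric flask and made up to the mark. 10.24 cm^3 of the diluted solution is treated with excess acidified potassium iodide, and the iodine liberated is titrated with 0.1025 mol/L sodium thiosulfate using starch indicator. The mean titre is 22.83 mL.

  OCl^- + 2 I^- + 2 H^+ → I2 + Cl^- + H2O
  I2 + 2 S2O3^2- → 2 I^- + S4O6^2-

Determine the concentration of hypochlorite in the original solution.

n(S2O3^2-) = 0.02283 × 0.1025 = 2.340 × 10^-3 mol
n(I2) = n(S2O3^2-)/2 = 1.170 × 10^-3 mol
n(OCl^-) in the aliquot = 1.170 × 10^-3 mol (1:1 ratio)
[OCl^-]_dilute = 1.170 × 10^-3 / 0.01024 = 0.1143 mol/L
[OCl^-]_original = 0.1143 × 250.0/20.02 = 1.427 mol/L

1.427 mol/L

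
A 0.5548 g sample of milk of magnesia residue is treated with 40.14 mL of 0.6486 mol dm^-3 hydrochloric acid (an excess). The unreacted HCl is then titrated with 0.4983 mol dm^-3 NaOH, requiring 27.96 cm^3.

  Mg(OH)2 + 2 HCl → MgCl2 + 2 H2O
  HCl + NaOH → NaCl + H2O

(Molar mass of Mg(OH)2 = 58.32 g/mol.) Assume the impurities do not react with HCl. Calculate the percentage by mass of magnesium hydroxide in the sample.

63.61 %

n(HCl) added = 0.04014 × 0.6486 = 0.02603 mol
n(NaOH) used in back-titration = 0.02796 × 0.4983 = 0.01393 mol
n(HCl) left over = 0.01393 mol (1:1 ratio)
n(HCl) consumed by analyte = 0.02603 − 0.01393 = 0.01210 mol
From the 1:2 ratio, n(Mg(OH)2) = 1/2 × 0.01210 = 6.051 × 10^-3 mol
mass of Mg(OH)2 = 6.051 × 10^-3 × 58.32 = 0.3529 g
% Mg(OH)2 = 0.3529 / 0.5548 × 100 = 63.61 %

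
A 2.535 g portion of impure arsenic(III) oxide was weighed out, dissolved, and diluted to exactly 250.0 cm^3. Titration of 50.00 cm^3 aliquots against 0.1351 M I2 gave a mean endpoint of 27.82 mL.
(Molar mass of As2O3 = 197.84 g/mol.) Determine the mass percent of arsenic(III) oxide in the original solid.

73.33 %

As2O3 + 2 I2 + 2 H2O → As2O5 + 4 HI
n(I2) per titration = 0.02782 × 0.1351 = 3.758 × 10^-3 mol
From the 1:2 ratio, n(As2O3) in each aliquot = 1/2 × 3.758 × 10^-3 = 1.879 × 10^-3 mol
n(As2O3) in the whole flask = 1.879 × 10^-3 × 250.0/50.00 = 9.396 × 10^-3 mol
mass of As2O3 = 9.396 × 10^-3 × 197.84 = 1.859 g
% As2O3 = 1.859 / 2.535 × 100 = 73.33 %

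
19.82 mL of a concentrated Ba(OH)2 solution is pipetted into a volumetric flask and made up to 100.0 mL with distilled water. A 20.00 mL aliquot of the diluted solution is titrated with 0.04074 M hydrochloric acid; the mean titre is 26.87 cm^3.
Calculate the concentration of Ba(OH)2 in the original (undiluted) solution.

0.1381 M

Ba(OH)2 + 2 HCl → BaCl2 + 2 H2O
n(HCl) = 0.02687 × 0.04074 = 1.095 × 10^-3 mol
From the 1:2 ratio, n(Ba(OH)2) in the aliquot = 1/2 × 1.095 × 10^-3 = 5.473 × 10^-4 mol
[Ba(OH)2]_dilute = 5.473 × 10^-4 / 0.02000 = 0.02737 mol/L
Dilution factor = 100.0 / 19.82 = 5.045
[Ba(OH)2]_stock = 0.02737 × 5.045 = 0.1381 mol/L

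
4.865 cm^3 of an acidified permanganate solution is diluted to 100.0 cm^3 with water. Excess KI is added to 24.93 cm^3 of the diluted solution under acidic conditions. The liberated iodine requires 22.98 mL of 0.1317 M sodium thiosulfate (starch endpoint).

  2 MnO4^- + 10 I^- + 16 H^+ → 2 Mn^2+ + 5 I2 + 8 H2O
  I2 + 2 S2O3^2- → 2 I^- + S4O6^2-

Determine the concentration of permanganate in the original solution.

0.4991 M

n(S2O3^2-) = 0.02298 × 0.1317 = 3.026 × 10^-3 mol
n(I2) = n(S2O3^2-)/2 = 1.513 × 10^-3 mol
From the 2:5 ratio, n(MnO4^-) in the aliquot = 2/5 × 1.513 × 10^-3 = 6.053 × 10^-4 mol
[MnO4^-]_dilute = 6.053 × 10^-4 / 0.02493 = 0.02428 mol/L
[MnO4^-]_original = 0.02428 × 100.0/4.865 = 0.4991 mol/L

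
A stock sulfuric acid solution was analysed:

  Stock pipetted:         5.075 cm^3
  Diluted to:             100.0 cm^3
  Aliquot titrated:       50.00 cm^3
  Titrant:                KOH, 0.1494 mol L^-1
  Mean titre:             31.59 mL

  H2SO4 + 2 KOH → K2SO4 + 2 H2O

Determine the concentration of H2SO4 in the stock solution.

n(KOH) = 0.03159 × 0.1494 = 4.720 × 10^-3 mol
From the 1:2 ratio, n(H2SO4) in the aliquot = 1/2 × 4.720 × 10^-3 = 2.360 × 10^-3 mol
[H2SO4]_dilute = 2.360 × 10^-3 / 0.05000 = 0.04720 mol/L
Dilution factor = 100.0 / 5.075 = 19.70
[H2SO4]_stock = 0.04720 × 19.70 = 0.9300 mol/L

0.9300 mol/L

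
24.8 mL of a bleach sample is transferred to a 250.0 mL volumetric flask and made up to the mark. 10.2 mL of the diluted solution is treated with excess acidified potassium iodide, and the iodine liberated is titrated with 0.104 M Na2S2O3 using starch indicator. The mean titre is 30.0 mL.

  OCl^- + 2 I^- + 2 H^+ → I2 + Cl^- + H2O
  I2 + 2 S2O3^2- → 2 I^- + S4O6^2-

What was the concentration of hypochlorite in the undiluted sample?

n(S2O3^2-) = 0.0300 × 0.104 = 3.12 × 10^-3 mol
n(I2) = n(S2O3^2-)/2 = 1.56 × 10^-3 mol
n(OCl^-) in the aliquot = 1.56 × 10^-3 mol (1:1 ratio)
[OCl^-]_dilute = 1.56 × 10^-3 / 0.0102 = 0.153 mol/L
[OCl^-]_original = 0.153 × 250.0/24.8 = 1.54 mol/L

1.54 M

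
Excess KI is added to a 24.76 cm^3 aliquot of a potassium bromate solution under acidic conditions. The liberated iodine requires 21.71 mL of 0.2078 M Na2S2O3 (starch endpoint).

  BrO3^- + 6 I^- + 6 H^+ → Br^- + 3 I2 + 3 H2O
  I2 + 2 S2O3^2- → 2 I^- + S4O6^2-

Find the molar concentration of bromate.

n(S2O3^2-) = 0.02171 × 0.2078 = 4.511 × 10^-3 mol
n(I2) = n(S2O3^2-)/2 = 2.256 × 10^-3 mol
From the 1:3 ratio, n(BrO3^-) in the aliquot = 1/3 × 2.256 × 10^-3 = 7.519 × 10^-4 mol
[BrO3^-] = 7.519 × 10^-4 / 0.02476 = 0.03037 mol/L

0.03037 M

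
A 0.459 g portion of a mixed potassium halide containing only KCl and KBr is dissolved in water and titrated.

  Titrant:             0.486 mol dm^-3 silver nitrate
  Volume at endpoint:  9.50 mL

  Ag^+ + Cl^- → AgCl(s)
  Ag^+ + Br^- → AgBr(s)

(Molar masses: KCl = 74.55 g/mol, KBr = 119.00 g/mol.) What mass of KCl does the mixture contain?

n(AgNO3) = 0.00950 × 0.486 = 4.62 × 10^-3 mol
Let x = n(KCl), y = n(KBr).
Titrant: 1x + 1y = 4.62 × 10^-3;  mass: 74.55x + 119.00y = 0.459
Solving, x = 2.03 × 10^-3 mol, y = 2.58 × 10^-3 mol
mass of KCl = 2.03 × 10^-3 × 74.55 = 0.152 g

0.152 g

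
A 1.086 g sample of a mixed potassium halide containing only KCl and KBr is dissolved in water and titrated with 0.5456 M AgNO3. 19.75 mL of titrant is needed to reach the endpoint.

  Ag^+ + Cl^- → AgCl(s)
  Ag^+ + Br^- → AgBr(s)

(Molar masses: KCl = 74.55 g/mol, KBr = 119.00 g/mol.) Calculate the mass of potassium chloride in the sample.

0.3292 g

n(AgNO3) = 0.01975 × 0.5456 = 0.01078 mol
Let x = n(KCl), y = n(KBr).
Titrant: 1x + 1y = 0.01078;  mass: 74.55x + 119.00y = 1.086
Solving, x = 4.416 × 10^-3 mol, y = 6.359 × 10^-3 mol
mass of KCl = 4.416 × 10^-3 × 74.55 = 0.3292 g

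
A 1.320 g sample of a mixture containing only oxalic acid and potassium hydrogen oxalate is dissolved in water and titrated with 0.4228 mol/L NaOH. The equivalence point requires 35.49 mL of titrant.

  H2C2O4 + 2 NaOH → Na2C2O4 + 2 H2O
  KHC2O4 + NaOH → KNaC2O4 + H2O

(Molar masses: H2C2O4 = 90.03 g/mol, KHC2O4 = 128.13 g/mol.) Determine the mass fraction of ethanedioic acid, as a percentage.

n(NaOH) = 0.03549 × 0.4228 = 0.01501 mol
Let x = n(H2C2O4), y = n(KHC2O4).
Titrant: 2x + 1y = 0.01501;  mass: 90.03x + 128.13y = 1.320
Solving, x = 3.625 × 10^-3 mol, y = 7.755 × 10^-3 mol
mass of H2C2O4 = 3.625 × 10^-3 × 90.03 = 0.3264 g
% H2C2O4 = 0.3264 / 1.320 × 100 = 24.73 %

24.73 %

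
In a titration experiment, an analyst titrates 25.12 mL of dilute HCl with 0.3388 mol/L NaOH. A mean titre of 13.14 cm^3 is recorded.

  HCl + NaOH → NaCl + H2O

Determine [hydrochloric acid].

n(NaOH) = 0.01314 L × 0.3388 mol/L = 4.452 × 10^-3 mol
n(HCl) = 4.452 × 10^-3 mol (1:1 mole ratio)
[HCl] = 4.452 × 10^-3 mol / 0.02512 L = 0.1772 mol/L

0.1772 mol/L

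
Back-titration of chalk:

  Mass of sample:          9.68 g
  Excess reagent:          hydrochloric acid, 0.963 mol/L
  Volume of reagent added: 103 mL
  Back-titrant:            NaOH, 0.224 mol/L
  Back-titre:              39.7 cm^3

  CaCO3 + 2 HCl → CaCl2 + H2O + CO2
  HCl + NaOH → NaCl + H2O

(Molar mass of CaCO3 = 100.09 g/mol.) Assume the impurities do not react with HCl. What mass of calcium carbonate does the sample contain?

4.52 g

n(HCl) added = 0.103 × 0.963 = 0.0992 mol
n(NaOH) used in back-titration = 0.0397 × 0.224 = 8.89 × 10^-3 mol
n(HCl) left over = 8.89 × 10^-3 mol (1:1 ratio)
n(HCl) consumed by analyte = 0.0992 − 8.89 × 10^-3 = 0.0903 mol
From the 1:2 ratio, n(CaCO3) = 1/2 × 0.0903 = 0.0451 mol
mass of CaCO3 = 0.0451 × 100.09 = 4.52 g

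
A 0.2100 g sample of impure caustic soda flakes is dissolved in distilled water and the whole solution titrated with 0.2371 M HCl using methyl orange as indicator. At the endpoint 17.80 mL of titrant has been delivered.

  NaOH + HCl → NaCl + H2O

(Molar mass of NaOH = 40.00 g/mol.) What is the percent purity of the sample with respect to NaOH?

80.39 %

n(HCl) = 0.01780 L × 0.2371 mol/L = 4.220 × 10^-3 mol
n(NaOH) = 4.220 × 10^-3 mol (1:1 ratio)
mass of NaOH = 4.220 × 10^-3 × 40.00 g/mol = 0.1688 g
% NaOH = 0.1688 / 0.2100 × 100 = 80.39 %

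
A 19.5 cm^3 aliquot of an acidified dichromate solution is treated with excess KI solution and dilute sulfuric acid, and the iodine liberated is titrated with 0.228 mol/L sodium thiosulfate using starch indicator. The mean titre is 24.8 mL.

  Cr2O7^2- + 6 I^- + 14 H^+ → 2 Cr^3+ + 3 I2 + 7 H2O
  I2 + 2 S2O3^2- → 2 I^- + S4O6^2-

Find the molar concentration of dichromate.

0.0483 mol/L

n(S2O3^2-) = 0.0248 × 0.228 = 5.65 × 10^-3 mol
n(I2) = n(S2O3^2-)/2 = 2.83 × 10^-3 mol
From the 1:3 ratio, n(Cr2O7^2-) in the aliquot = 1/3 × 2.83 × 10^-3 = 9.42 × 10^-4 mol
[Cr2O7^2-] = 9.42 × 10^-4 / 0.0195 = 0.0483 mol/L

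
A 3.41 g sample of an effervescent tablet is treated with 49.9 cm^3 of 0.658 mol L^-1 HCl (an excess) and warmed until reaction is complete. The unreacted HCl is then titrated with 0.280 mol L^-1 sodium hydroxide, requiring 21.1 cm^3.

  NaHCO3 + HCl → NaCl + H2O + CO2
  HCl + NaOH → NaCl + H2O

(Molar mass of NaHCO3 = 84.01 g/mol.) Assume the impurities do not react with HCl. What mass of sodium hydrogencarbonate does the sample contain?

n(HCl) added = 0.0499 × 0.658 = 0.0328 mol
n(NaOH) used in back-titration = 0.0211 × 0.280 = 5.91 × 10^-3 mol
n(HCl) left over = 5.91 × 10^-3 mol (1:1 ratio)
n(HCl) consumed by analyte = 0.0328 − 5.91 × 10^-3 = 0.0269 mol
n(NaHCO3) = 0.0269 mol (1:1 ratio)
mass of NaHCO3 = 0.0269 × 84.01 = 2.26 g

2.26 g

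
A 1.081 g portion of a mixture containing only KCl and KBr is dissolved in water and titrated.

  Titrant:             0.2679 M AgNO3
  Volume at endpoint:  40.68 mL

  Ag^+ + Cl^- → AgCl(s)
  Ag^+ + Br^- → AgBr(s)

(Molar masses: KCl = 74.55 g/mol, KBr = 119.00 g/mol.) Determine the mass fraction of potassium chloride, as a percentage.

33.49 %

n(AgNO3) = 0.04068 × 0.2679 = 0.01090 mol
Let x = n(KCl), y = n(KBr).
Titrant: 1x + 1y = 0.01090;  mass: 74.55x + 119.00y = 1.081
Solving, x = 4.857 × 10^-3 mol, y = 6.041 × 10^-3 mol
mass of KCl = 4.857 × 10^-3 × 74.55 = 0.3621 g
% KCl = 0.3621 / 1.081 × 100 = 33.49 %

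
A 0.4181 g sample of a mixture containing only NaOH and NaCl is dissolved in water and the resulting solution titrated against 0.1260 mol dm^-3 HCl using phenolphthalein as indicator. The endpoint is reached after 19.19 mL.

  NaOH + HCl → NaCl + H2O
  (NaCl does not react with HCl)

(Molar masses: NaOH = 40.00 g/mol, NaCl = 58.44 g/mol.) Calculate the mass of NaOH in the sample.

n(HCl) = 0.01919 × 0.1260 = 2.418 × 10^-3 mol
Let x = n(NaOH), y = n(NaCl).
Titrant: 1x = 2.418 × 10^-3;  mass: 40.00x + 58.44y = 0.4181
Solving, x = 2.418 × 10^-3 mol, y = 5.499 × 10^-3 mol
mass of NaOH = 2.418 × 10^-3 × 40.00 = 0.09672 g

0.09672 g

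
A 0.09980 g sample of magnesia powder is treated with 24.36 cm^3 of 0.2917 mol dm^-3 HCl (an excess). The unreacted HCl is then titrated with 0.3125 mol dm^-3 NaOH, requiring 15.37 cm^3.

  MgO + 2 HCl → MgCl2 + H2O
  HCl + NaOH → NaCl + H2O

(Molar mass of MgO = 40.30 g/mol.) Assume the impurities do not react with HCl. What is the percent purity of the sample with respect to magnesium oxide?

46.49 %

n(HCl) added = 0.02436 × 0.2917 = 7.106 × 10^-3 mol
n(NaOH) used in back-titration = 0.01537 × 0.3125 = 4.803 × 10^-3 mol
n(HCl) left over = 4.803 × 10^-3 mol (1:1 ratio)
n(HCl) consumed by analyte = 7.106 × 10^-3 − 4.803 × 10^-3 = 2.303 × 10^-3 mol
From the 1:2 ratio, n(MgO) = 1/2 × 2.303 × 10^-3 = 1.151 × 10^-3 mol
mass of MgO = 1.151 × 10^-3 × 40.30 = 0.04640 g
% MgO = 0.04640 / 0.09980 × 100 = 46.49 %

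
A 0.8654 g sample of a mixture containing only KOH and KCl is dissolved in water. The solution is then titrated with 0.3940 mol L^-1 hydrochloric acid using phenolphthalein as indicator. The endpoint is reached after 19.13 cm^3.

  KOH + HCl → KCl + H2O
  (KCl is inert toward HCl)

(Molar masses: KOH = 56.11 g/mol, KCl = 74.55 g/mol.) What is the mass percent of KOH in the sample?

48.87 %

n(HCl) = 0.01913 × 0.3940 = 7.537 × 10^-3 mol
Let x = n(KOH), y = n(KCl).
Titrant: 1x = 7.537 × 10^-3;  mass: 56.11x + 74.55y = 0.8654
Solving, x = 7.537 × 10^-3 mol, y = 5.935 × 10^-3 mol
mass of KOH = 7.537 × 10^-3 × 56.11 = 0.4229 g
% KOH = 0.4229 / 0.8654 × 100 = 48.87 %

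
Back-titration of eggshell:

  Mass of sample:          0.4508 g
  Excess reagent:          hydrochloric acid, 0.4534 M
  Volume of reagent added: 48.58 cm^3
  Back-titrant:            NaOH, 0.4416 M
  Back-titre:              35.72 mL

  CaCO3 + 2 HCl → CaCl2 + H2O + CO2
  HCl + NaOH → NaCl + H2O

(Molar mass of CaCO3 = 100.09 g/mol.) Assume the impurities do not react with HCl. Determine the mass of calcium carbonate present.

0.3129 g

n(HCl) added = 0.04858 × 0.4534 = 0.02203 mol
n(NaOH) used in back-titration = 0.03572 × 0.4416 = 0.01577 mol
n(HCl) left over = 0.01577 mol (1:1 ratio)
n(HCl) consumed by analyte = 0.02203 − 0.01577 = 6.252 × 10^-3 mol
From the 1:2 ratio, n(CaCO3) = 1/2 × 6.252 × 10^-3 = 3.126 × 10^-3 mol
mass of CaCO3 = 3.126 × 10^-3 × 100.09 = 0.3129 g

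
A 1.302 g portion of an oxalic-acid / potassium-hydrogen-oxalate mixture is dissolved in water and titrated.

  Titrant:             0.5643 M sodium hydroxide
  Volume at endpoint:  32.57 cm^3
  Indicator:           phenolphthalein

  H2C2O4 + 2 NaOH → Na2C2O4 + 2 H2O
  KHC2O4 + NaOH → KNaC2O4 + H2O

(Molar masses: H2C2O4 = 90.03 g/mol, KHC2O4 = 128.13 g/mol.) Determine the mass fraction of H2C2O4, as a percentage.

n(NaOH) = 0.03257 × 0.5643 = 0.01838 mol
Let x = n(H2C2O4), y = n(KHC2O4).
Titrant: 2x + 1y = 0.01838;  mass: 90.03x + 128.13y = 1.302
Solving, x = 6.334 × 10^-3 mol, y = 5.711 × 10^-3 mol
mass of H2C2O4 = 6.334 × 10^-3 × 90.03 = 0.5703 g
% H2C2O4 = 0.5703 / 1.302 × 100 = 43.80 %

43.80 %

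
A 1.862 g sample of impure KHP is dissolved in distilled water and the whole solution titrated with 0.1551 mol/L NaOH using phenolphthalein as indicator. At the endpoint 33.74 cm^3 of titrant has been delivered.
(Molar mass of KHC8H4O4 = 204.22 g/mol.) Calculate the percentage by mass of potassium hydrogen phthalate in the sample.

KHC8H4O4 + NaOH → KNaC8H4O4 + H2O
n(NaOH) = 0.03374 L × 0.1551 mol/L = 5.233 × 10^-3 mol
n(KHC8H4O4) = 5.233 × 10^-3 mol (1:1 ratio)
mass of KHC8H4O4 = 5.233 × 10^-3 × 204.22 g/mol = 1.069 g
% KHC8H4O4 = 1.069 / 1.862 × 100 = 57.40 %

57.40 %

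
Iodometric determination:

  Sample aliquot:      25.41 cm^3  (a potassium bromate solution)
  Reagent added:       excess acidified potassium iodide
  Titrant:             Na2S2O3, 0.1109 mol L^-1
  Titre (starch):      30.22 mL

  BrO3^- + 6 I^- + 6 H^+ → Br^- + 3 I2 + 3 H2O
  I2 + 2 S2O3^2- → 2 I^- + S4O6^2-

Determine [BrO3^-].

0.02198 mol/L

n(S2O3^2-) = 0.03022 × 0.1109 = 3.351 × 10^-3 mol
n(I2) = n(S2O3^2-)/2 = 1.676 × 10^-3 mol
From the 1:3 ratio, n(BrO3^-) in the aliquot = 1/3 × 1.676 × 10^-3 = 5.586 × 10^-4 mol
[BrO3^-] = 5.586 × 10^-4 / 0.02541 = 0.02198 mol/L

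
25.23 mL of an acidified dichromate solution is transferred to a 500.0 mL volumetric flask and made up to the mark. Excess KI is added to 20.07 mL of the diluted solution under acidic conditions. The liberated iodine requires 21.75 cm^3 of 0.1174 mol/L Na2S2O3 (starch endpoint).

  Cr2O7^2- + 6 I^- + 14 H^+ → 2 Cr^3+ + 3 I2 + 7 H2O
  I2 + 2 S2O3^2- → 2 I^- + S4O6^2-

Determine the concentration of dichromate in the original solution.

n(S2O3^2-) = 0.02175 × 0.1174 = 2.553 × 10^-3 mol
n(I2) = n(S2O3^2-)/2 = 1.277 × 10^-3 mol
From the 1:3 ratio, n(Cr2O7^2-) in the aliquot = 1/3 × 1.277 × 10^-3 = 4.256 × 10^-4 mol
[Cr2O7^2-]_dilute = 4.256 × 10^-4 / 0.02007 = 0.02120 mol/L
[Cr2O7^2-]_original = 0.02120 × 500.0/25.23 = 0.4202 mol/L

0.4202 mol/L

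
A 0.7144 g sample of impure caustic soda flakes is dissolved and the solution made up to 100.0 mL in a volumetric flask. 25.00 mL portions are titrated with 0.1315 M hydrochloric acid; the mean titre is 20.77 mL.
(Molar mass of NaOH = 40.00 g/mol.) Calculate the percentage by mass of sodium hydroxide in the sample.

NaOH + HCl → NaCl + H2O
n(HCl) per titration = 0.02077 × 0.1315 = 2.731 × 10^-3 mol
n(NaOH) in each aliquot = 2.731 × 10^-3 mol (1:1 ratio)
n(NaOH) in the whole flask = 2.731 × 10^-3 × 100.0/25.00 = 0.01093 mol
mass of NaOH = 0.01093 × 40.00 = 0.4370 g
% NaOH = 0.4370 / 0.7144 × 100 = 61.17 %

61.17 %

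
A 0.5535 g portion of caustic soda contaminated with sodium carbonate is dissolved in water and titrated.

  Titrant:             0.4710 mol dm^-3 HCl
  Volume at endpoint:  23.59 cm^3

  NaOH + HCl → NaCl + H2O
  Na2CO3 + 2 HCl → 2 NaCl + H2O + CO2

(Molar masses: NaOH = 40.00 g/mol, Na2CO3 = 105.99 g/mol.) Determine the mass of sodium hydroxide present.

0.1087 g

n(HCl) = 0.02359 × 0.4710 = 0.01111 mol
Let x = n(NaOH), y = n(Na2CO3).
Titrant: 1x + 2y = 0.01111;  mass: 40.00x + 105.99y = 0.5535
Solving, x = 2.718 × 10^-3 mol, y = 4.196 × 10^-3 mol
mass of NaOH = 2.718 × 10^-3 × 40.00 = 0.1087 g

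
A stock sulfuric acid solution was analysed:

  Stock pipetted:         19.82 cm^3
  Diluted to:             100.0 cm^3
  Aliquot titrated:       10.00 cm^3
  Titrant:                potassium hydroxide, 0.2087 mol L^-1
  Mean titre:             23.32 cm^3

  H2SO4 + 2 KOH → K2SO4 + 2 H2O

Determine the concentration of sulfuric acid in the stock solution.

1.228 mol/L

n(KOH) = 0.02332 × 0.2087 = 4.867 × 10^-3 mol
From the 1:2 ratio, n(H2SO4) in the aliquot = 1/2 × 4.867 × 10^-3 = 2.433 × 10^-3 mol
[H2SO4]_dilute = 2.433 × 10^-3 / 0.01000 = 0.2433 mol/L
Dilution factor = 100.0 / 19.82 = 5.045
[H2SO4]_stock = 0.2433 × 5.045 = 1.228 mol/L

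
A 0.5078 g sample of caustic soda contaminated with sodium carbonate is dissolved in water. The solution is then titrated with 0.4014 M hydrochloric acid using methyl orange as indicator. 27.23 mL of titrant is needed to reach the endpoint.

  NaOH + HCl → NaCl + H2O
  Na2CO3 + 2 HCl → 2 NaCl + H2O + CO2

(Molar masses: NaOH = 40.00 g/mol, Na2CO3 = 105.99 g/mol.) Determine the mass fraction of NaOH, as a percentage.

n(HCl) = 0.02723 × 0.4014 = 0.01093 mol
Let x = n(NaOH), y = n(Na2CO3).
Titrant: 1x + 2y = 0.01093;  mass: 40.00x + 105.99y = 0.5078
Solving, x = 5.498 × 10^-3 mol, y = 2.716 × 10^-3 mol
mass of NaOH = 5.498 × 10^-3 × 40.00 = 0.2199 g
% NaOH = 0.2199 / 0.5078 × 100 = 43.31 %

43.31 %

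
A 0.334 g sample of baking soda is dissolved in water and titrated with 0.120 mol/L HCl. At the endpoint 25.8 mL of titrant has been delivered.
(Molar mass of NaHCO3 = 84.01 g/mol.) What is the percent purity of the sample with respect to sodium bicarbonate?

77.9 %

NaHCO3 + HCl → NaCl + H2O + CO2
n(HCl) = 0.0258 L × 0.120 mol/L = 3.10 × 10^-3 mol
n(NaHCO3) = 3.10 × 10^-3 mol (1:1 ratio)
mass of NaHCO3 = 3.10 × 10^-3 × 84.01 g/mol = 0.260 g
% NaHCO3 = 0.260 / 0.334 × 100 = 77.9 %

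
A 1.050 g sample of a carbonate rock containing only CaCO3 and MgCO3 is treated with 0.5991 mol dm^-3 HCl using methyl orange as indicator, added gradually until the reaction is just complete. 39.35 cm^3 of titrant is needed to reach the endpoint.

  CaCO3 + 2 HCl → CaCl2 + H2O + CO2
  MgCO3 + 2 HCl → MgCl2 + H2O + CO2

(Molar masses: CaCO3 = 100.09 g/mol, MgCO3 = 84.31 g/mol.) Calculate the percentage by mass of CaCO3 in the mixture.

33.96 %

n(HCl) = 0.03935 × 0.5991 = 0.02357 mol
Let x = n(CaCO3), y = n(MgCO3).
Titrant: 2x + 2y = 0.02357;  mass: 100.09x + 84.31y = 1.050
Solving, x = 3.562 × 10^-3 mol, y = 8.225 × 10^-3 mol
mass of CaCO3 = 3.562 × 10^-3 × 100.09 = 0.3566 g
% CaCO3 = 0.3566 / 1.050 × 100 = 33.96 %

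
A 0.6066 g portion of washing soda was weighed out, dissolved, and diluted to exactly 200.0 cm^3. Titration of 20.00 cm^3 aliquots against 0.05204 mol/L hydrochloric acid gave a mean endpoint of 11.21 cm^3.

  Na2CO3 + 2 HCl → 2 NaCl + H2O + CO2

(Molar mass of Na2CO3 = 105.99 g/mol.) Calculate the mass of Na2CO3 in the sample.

n(HCl) per titration = 0.01121 × 0.05204 = 5.834 × 10^-4 mol
From the 1:2 ratio, n(Na2CO3) in each aliquot = 1/2 × 5.834 × 10^-4 = 2.917 × 10^-4 mol
n(Na2CO3) in the whole flask = 2.917 × 10^-4 × 200.0/20.00 = 2.917 × 10^-3 mol
mass of Na2CO3 = 2.917 × 10^-3 × 105.99 = 0.3092 g

0.3092 g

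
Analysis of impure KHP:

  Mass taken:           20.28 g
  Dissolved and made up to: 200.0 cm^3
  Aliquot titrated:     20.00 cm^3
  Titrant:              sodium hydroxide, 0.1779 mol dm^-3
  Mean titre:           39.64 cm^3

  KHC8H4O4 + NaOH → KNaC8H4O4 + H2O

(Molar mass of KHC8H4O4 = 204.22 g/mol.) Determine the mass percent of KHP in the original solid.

n(NaOH) per titration = 0.03964 × 0.1779 = 7.052 × 10^-3 mol
n(KHC8H4O4) in each aliquot = 7.052 × 10^-3 mol (1:1 ratio)
n(KHC8H4O4) in the whole flask = 7.052 × 10^-3 × 200.0/20.00 = 0.07052 mol
mass of KHC8H4O4 = 0.07052 × 204.22 = 14.40 g
% KHC8H4O4 = 14.40 / 20.28 × 100 = 71.01 %

71.01 %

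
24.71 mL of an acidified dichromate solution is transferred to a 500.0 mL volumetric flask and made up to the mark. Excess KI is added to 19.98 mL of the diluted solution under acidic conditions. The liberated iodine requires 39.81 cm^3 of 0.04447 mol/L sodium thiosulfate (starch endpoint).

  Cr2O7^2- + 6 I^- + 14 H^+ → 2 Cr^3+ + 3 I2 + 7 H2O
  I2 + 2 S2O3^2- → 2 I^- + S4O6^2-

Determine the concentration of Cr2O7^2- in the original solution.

0.2988 mol/L

n(S2O3^2-) = 0.03981 × 0.04447 = 1.770 × 10^-3 mol
n(I2) = n(S2O3^2-)/2 = 8.852 × 10^-4 mol
From the 1:3 ratio, n(Cr2O7^2-) in the aliquot = 1/3 × 8.852 × 10^-4 = 2.951 × 10^-4 mol
[Cr2O7^2-]_dilute = 2.951 × 10^-4 / 0.01998 = 0.01477 mol/L
[Cr2O7^2-]_original = 0.01477 × 500.0/24.71 = 0.2988 mol/L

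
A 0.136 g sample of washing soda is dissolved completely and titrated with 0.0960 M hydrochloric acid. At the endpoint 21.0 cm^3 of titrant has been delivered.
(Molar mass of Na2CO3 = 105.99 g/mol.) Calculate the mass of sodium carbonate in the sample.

Na2CO3 + 2 HCl → 2 NaCl + H2O + CO2
n(HCl) = 0.0210 L × 0.0960 mol/L = 2.02 × 10^-3 mol
From the 1:2 ratio, n(Na2CO3) = 1/2 × 2.02 × 10^-3 = 1.01 × 10^-3 mol
mass of Na2CO3 = 1.01 × 10^-3 × 105.99 g/mol = 0.107 g

0.107 g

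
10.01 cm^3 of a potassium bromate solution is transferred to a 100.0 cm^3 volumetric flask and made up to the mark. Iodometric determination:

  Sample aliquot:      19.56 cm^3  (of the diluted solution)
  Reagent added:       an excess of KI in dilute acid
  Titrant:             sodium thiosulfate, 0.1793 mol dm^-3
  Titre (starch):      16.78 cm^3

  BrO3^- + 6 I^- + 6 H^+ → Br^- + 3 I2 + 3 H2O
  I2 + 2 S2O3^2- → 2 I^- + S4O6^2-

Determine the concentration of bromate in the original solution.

0.2561 mol/L

n(S2O3^2-) = 0.01678 × 0.1793 = 3.009 × 10^-3 mol
n(I2) = n(S2O3^2-)/2 = 1.504 × 10^-3 mol
From the 1:3 ratio, n(BrO3^-) in the aliquot = 1/3 × 1.504 × 10^-3 = 5.014 × 10^-4 mol
[BrO3^-]_dilute = 5.014 × 10^-4 / 0.01956 = 0.02564 mol/L
[BrO3^-]_original = 0.02564 × 100.0/10.01 = 0.2561 mol/L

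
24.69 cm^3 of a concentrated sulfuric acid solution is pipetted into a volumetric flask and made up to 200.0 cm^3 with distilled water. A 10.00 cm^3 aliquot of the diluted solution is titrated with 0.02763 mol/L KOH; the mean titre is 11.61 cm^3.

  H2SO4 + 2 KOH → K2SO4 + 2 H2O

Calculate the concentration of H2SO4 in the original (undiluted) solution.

n(KOH) = 0.01161 × 0.02763 = 3.208 × 10^-4 mol
From the 1:2 ratio, n(H2SO4) in the aliquot = 1/2 × 3.208 × 10^-4 = 1.604 × 10^-4 mol
[H2SO4]_dilute = 1.604 × 10^-4 / 0.01000 = 0.01604 mol/L
Dilution factor = 200.0 / 24.69 = 8.100
[H2SO4]_stock = 0.01604 × 8.100 = 0.1299 mol/L

0.1299 mol/L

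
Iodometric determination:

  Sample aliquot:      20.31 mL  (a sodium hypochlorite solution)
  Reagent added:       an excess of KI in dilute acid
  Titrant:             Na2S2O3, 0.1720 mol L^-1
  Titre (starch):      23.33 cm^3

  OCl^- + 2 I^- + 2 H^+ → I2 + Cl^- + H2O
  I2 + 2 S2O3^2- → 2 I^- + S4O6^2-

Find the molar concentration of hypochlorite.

n(S2O3^2-) = 0.02333 × 0.1720 = 4.013 × 10^-3 mol
n(I2) = n(S2O3^2-)/2 = 2.006 × 10^-3 mol
n(OCl^-) in the aliquot = 2.006 × 10^-3 mol (1:1 ratio)
[OCl^-] = 2.006 × 10^-3 / 0.02031 = 0.09879 mol/L

0.09879 mol/L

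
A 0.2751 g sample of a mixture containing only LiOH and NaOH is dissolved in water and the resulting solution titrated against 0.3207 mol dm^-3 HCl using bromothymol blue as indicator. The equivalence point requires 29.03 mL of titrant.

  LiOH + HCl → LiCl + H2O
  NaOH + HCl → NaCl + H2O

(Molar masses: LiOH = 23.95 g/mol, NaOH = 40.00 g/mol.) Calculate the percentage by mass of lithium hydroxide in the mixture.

52.78 %

n(HCl) = 0.02903 × 0.3207 = 9.310 × 10^-3 mol
Let x = n(LiOH), y = n(NaOH).
Titrant: 1x + 1y = 9.310 × 10^-3;  mass: 23.95x + 40.00y = 0.2751
Solving, x = 6.062 × 10^-3 mol, y = 3.248 × 10^-3 mol
mass of LiOH = 6.062 × 10^-3 × 23.95 = 0.1452 g
% LiOH = 0.1452 / 0.2751 × 100 = 52.78 %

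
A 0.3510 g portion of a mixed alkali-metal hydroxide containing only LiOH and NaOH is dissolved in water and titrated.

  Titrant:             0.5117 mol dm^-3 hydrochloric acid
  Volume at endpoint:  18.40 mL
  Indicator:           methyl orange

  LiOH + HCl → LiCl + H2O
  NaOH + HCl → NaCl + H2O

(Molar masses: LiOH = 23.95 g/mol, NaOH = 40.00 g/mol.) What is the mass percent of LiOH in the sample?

n(HCl) = 0.01840 × 0.5117 = 9.415 × 10^-3 mol
Let x = n(LiOH), y = n(NaOH).
Titrant: 1x + 1y = 9.415 × 10^-3;  mass: 23.95x + 40.00y = 0.3510
Solving, x = 1.596 × 10^-3 mol, y = 7.820 × 10^-3 mol
mass of LiOH = 1.596 × 10^-3 × 23.95 = 0.03822 g
% LiOH = 0.03822 / 0.3510 × 100 = 10.89 %

10.89 %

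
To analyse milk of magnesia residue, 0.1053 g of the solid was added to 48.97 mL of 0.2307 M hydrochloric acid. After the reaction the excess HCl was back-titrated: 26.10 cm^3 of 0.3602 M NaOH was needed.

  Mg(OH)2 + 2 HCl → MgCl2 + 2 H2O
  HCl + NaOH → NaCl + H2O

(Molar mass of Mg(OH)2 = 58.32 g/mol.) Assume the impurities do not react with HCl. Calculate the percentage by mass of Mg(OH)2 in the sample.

n(HCl) added = 0.04897 × 0.2307 = 0.01130 mol
n(NaOH) used in back-titration = 0.02610 × 0.3602 = 9.401 × 10^-3 mol
n(HCl) left over = 9.401 × 10^-3 mol (1:1 ratio)
n(HCl) consumed by analyte = 0.01130 − 9.401 × 10^-3 = 1.896 × 10^-3 mol
From the 1:2 ratio, n(Mg(OH)2) = 1/2 × 1.896 × 10^-3 = 9.481 × 10^-4 mol
mass of Mg(OH)2 = 9.481 × 10^-4 × 58.32 = 0.05529 g
% Mg(OH)2 = 0.05529 / 0.1053 × 100 = 52.51 %

52.51 %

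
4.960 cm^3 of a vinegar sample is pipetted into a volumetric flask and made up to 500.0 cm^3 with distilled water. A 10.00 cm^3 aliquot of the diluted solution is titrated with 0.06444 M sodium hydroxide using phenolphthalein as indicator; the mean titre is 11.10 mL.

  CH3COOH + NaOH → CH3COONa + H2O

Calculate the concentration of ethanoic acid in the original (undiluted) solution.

7.211 M

n(NaOH) = 0.01110 × 0.06444 = 7.153 × 10^-4 mol
n(CH3COOH) in the aliquot = 7.153 × 10^-4 mol (1:1 ratio)
[CH3COOH]_dilute = 7.153 × 10^-4 / 0.01000 = 0.07153 mol/L
Dilution factor = 500.0 / 4.960 = 100.8
[CH3COOH]_stock = 0.07153 × 100.8 = 7.211 mol/L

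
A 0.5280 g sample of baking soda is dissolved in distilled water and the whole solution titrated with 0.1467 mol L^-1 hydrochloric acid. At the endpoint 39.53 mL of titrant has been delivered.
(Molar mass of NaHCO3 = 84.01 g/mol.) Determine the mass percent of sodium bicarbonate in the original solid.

92.27 %

NaHCO3 + HCl → NaCl + H2O + CO2
n(HCl) = 0.03953 L × 0.1467 mol/L = 5.799 × 10^-3 mol
n(NaHCO3) = 5.799 × 10^-3 mol (1:1 ratio)
mass of NaHCO3 = 5.799 × 10^-3 × 84.01 g/mol = 0.4872 g
% NaHCO3 = 0.4872 / 0.5280 × 100 = 92.27 %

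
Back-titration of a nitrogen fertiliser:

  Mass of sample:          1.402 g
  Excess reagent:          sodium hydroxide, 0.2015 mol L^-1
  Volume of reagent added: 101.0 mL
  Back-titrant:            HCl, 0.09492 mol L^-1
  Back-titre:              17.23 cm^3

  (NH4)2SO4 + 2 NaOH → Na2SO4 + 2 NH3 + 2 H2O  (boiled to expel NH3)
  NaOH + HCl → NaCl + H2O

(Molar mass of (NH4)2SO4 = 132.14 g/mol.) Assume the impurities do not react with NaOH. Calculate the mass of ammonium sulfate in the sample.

n(NaOH) added = 0.1010 × 0.2015 = 0.02035 mol
n(HCl) used in back-titration = 0.01723 × 0.09492 = 1.635 × 10^-3 mol
n(NaOH) left over = 1.635 × 10^-3 mol (1:1 ratio)
n(NaOH) consumed by analyte = 0.02035 − 1.635 × 10^-3 = 0.01872 mol
From the 1:2 ratio, n((NH4)2SO4) = 1/2 × 0.01872 = 9.358 × 10^-3 mol
mass of (NH4)2SO4 = 9.358 × 10^-3 × 132.14 = 1.237 g

1.237 g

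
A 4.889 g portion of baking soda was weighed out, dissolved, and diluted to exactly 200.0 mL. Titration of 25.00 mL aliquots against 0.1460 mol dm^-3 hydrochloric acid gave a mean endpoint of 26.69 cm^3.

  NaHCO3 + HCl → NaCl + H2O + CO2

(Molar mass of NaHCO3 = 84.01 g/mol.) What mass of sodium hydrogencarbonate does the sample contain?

n(HCl) per titration = 0.02669 × 0.1460 = 3.897 × 10^-3 mol
n(NaHCO3) in each aliquot = 3.897 × 10^-3 mol (1:1 ratio)
n(NaHCO3) in the whole flask = 3.897 × 10^-3 × 200.0/25.00 = 0.03117 mol
mass of NaHCO3 = 0.03117 × 84.01 = 2.619 g

2.619 g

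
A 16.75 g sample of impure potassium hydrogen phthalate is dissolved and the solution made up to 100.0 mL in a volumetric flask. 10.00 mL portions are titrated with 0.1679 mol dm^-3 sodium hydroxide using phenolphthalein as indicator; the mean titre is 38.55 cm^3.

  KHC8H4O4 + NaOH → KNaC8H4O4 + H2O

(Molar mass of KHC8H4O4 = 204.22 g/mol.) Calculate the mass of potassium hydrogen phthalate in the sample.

13.22 g

n(NaOH) per titration = 0.03855 × 0.1679 = 6.473 × 10^-3 mol
n(KHC8H4O4) in each aliquot = 6.473 × 10^-3 mol (1:1 ratio)
n(KHC8H4O4) in the whole flask = 6.473 × 10^-3 × 100.0/10.00 = 0.06473 mol
mass of KHC8H4O4 = 0.06473 × 204.22 = 13.22 g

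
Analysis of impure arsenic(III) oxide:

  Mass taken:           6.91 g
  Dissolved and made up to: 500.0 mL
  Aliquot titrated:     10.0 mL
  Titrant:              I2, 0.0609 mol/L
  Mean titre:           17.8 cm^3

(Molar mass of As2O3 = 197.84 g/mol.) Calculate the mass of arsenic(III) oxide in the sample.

5.36 g

As2O3 + 2 I2 + 2 H2O → As2O5 + 4 HI
n(I2) per titration = 0.0178 × 0.0609 = 1.08 × 10^-3 mol
From the 1:2 ratio, n(As2O3) in each aliquot = 1/2 × 1.08 × 10^-3 = 5.42 × 10^-4 mol
n(As2O3) in the whole flask = 5.42 × 10^-4 × 500.0/10.0 = 0.0271 mol
mass of As2O3 = 0.0271 × 197.84 = 5.36 g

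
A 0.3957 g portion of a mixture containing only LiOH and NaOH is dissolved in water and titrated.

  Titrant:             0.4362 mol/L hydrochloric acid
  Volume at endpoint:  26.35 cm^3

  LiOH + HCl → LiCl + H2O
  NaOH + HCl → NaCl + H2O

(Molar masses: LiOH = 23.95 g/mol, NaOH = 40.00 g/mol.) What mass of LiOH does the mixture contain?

n(HCl) = 0.02635 × 0.4362 = 0.01149 mol
Let x = n(LiOH), y = n(NaOH).
Titrant: 1x + 1y = 0.01149;  mass: 23.95x + 40.00y = 0.3957
Solving, x = 3.991 × 10^-3 mol, y = 7.503 × 10^-3 mol
mass of LiOH = 3.991 × 10^-3 × 23.95 = 0.09558 g

0.09558 g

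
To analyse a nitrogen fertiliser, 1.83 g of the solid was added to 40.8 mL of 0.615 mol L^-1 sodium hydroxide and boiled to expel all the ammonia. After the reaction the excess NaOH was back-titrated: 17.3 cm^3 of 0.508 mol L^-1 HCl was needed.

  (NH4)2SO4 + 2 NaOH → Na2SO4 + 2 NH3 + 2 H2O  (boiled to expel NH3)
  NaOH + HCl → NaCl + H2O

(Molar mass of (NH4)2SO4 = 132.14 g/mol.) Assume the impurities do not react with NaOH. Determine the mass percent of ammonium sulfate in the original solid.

58.9 %

n(NaOH) added = 0.0408 × 0.615 = 0.0251 mol
n(HCl) used in back-titration = 0.0173 × 0.508 = 8.79 × 10^-3 mol
n(NaOH) left over = 8.79 × 10^-3 mol (1:1 ratio)
n(NaOH) consumed by analyte = 0.0251 − 8.79 × 10^-3 = 0.0163 mol
From the 1:2 ratio, n((NH4)2SO4) = 1/2 × 0.0163 = 8.15 × 10^-3 mol
mass of (NH4)2SO4 = 8.15 × 10^-3 × 132.14 = 1.08 g
% (NH4)2SO4 = 1.08 / 1.83 × 100 = 58.9 %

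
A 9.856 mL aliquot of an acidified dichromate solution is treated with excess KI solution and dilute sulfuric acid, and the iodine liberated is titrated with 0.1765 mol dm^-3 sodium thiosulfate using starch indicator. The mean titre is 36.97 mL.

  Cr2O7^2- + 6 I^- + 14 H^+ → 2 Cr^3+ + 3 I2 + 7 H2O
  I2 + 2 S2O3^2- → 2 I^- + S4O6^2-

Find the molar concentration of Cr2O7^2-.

0.1103 mol/L

n(S2O3^2-) = 0.03697 × 0.1765 = 6.525 × 10^-3 mol
n(I2) = n(S2O3^2-)/2 = 3.263 × 10^-3 mol
From the 1:3 ratio, n(Cr2O7^2-) in the aliquot = 1/3 × 3.263 × 10^-3 = 1.088 × 10^-3 mol
[Cr2O7^2-] = 1.088 × 10^-3 / 0.009856 = 0.1103 mol/L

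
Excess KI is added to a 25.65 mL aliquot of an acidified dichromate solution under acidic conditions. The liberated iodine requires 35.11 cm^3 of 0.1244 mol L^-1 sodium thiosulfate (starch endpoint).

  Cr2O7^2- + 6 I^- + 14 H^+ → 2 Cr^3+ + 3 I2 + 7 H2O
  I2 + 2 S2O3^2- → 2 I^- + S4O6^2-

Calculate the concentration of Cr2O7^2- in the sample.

n(S2O3^2-) = 0.03511 × 0.1244 = 4.368 × 10^-3 mol
n(I2) = n(S2O3^2-)/2 = 2.184 × 10^-3 mol
From the 1:3 ratio, n(Cr2O7^2-) in the aliquot = 1/3 × 2.184 × 10^-3 = 7.279 × 10^-4 mol
[Cr2O7^2-] = 7.279 × 10^-4 / 0.02565 = 0.02838 mol/L

0.02838 mol/L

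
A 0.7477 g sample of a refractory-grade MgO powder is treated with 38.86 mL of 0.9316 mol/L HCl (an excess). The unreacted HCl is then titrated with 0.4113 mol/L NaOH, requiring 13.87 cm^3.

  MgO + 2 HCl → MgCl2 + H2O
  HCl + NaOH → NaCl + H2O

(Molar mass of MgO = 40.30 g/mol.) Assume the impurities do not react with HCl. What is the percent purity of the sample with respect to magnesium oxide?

n(HCl) added = 0.03886 × 0.9316 = 0.03620 mol
n(NaOH) used in back-titration = 0.01387 × 0.4113 = 5.705 × 10^-3 mol
n(HCl) left over = 5.705 × 10^-3 mol (1:1 ratio)
n(HCl) consumed by analyte = 0.03620 − 5.705 × 10^-3 = 0.03050 mol
From the 1:2 ratio, n(MgO) = 1/2 × 0.03050 = 0.01525 mol
mass of MgO = 0.01525 × 40.30 = 0.6145 g
% MgO = 0.6145 / 0.7477 × 100 = 82.19 %

82.19 %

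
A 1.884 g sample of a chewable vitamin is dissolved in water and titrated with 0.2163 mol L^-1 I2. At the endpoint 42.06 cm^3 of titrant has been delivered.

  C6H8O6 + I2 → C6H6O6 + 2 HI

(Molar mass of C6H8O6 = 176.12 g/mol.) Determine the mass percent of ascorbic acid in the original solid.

85.05 %

n(I2) = 0.04206 L × 0.2163 mol/L = 9.098 × 10^-3 mol
n(C6H8O6) = 9.098 × 10^-3 mol (1:1 ratio)
mass of C6H8O6 = 9.098 × 10^-3 × 176.12 g/mol = 1.602 g
% C6H8O6 = 1.602 / 1.884 × 100 = 85.05 %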